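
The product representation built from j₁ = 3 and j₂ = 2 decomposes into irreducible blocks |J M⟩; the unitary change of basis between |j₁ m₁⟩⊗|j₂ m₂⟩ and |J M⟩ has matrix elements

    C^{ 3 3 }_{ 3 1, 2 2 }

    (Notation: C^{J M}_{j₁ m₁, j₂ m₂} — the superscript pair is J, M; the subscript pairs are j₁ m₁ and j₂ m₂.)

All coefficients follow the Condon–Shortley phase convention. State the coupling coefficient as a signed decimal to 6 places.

+√(1/6) = +0.408248

√[7·2!4!2!/9! · 4!2!4!0!6!0!] = √(1536)
  +(−1)^2/∏(2,0,0,2,4,0)! = 1/96  (running 1/96)
⟨..|..⟩ = √(1536)·(1/96) = +0.408248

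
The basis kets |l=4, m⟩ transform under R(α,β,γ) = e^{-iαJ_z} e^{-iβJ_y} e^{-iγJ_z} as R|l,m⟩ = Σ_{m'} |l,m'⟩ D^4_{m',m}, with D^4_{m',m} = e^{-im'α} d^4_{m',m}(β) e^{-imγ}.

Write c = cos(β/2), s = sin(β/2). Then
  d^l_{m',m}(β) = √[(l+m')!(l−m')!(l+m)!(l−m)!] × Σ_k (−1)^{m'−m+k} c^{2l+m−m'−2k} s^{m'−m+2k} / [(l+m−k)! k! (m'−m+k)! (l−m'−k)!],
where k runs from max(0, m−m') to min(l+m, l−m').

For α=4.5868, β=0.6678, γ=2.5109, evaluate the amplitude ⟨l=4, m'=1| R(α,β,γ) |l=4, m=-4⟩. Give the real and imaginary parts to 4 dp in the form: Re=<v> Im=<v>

D^4_{1,-4}(4.5868,0.6678,2.5109) = e^{-i·1·4.5868}·d^4_{1,-4}(0.6678)·e^{-i·-4·2.5109}. Compute d first:
Half-angle: c=0.944771, s=0.327730. N=√(120·6·1·40320)=5387.986637
Admissible k: 0..0 (factorial args all ≥0)
  k=0: (−1)^5·5387.9866/(720)·0.9448^3·0.3277^5 = -0.023859
d^4_{1,-4}(0.6678) = -0.023859
D = (-0.125259+0.992124i)·(-0.023859)·(-0.814562-0.580076i) = -0.016166+0.017548i

Re=-0.0162 Im=0.0175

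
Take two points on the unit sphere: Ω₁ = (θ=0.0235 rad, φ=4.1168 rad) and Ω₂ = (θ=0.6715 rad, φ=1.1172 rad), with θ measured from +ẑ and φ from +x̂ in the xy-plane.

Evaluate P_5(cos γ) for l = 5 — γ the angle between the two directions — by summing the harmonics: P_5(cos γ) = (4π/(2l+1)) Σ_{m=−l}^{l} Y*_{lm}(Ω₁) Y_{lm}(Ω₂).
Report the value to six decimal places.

-0.419546

Expand P_5 via completeness: Σ_{m} conj(Y_{5,m}) at Ω₁ times Y_{5,m} at Ω₂ —
  m=-5: Y*=-0.00000 + 0.00000j  Y=0.03317 + 0.02778j  product -0.00000 + 0.00000j
  m=-4: Y*=-0.00000 - 0.00000j  Y=-0.04152 + 0.16709j  product 0.00000 - 0.00000j
  m=-3: Y*=0.00004 - 0.00001j  Y=-0.36800 + 0.07844j  product -0.00001 + 0.00001j
  m=-2: Y*=-0.00069 + 0.00174j  Y=-0.26534 - 0.33935j  product 0.00077 - 0.00023j
  m=-1: Y*=-0.03371 - 0.04974j  Y=0.02691 - 0.05520j  product -0.00365 + 0.00052j
  m=+0: Y*=0.93173 + 0.00000j  Y=-0.38795 + 0.00000j  product -0.36147 + 0.00000j
  m=+1: Y*=0.03371 - 0.04974j  Y=-0.02691 - 0.05520j  product -0.00365 - 0.00052j
  m=+2: Y*=-0.00069 - 0.00174j  Y=-0.26534 + 0.33935j  product 0.00077 + 0.00023j
  m=+3: Y*=-0.00004 - 0.00001j  Y=0.36800 + 0.07844j  product -0.00001 - 0.00001j
  m=+4: Y*=-0.00000 + 0.00000j  Y=-0.04152 - 0.16709j  product 0.00000 + 0.00000j
  m=+5: Y*=0.00000 + 0.00000j  Y=-0.03317 + 0.02778j  product -0.00000 - 0.00000j
Total Σ_m = -0.36725 + 0.00000j. Multiply by 1.142397: -0.41955 + 0.00000j. P_5(cos γ) = -0.419546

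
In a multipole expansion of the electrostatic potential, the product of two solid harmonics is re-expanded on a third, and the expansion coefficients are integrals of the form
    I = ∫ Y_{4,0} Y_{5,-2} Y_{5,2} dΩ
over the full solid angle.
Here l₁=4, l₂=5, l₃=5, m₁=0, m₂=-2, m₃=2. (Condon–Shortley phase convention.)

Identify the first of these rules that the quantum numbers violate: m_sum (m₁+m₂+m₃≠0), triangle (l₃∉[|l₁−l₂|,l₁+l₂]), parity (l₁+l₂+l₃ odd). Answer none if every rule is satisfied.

none

azimuthal sum: 0 − 2 + 2 = 0  ✓
1 ≤ 5 ≤ 9 (triangle on l)  ✓
L = 4 + 5 + 5 = 14 (even)  ✓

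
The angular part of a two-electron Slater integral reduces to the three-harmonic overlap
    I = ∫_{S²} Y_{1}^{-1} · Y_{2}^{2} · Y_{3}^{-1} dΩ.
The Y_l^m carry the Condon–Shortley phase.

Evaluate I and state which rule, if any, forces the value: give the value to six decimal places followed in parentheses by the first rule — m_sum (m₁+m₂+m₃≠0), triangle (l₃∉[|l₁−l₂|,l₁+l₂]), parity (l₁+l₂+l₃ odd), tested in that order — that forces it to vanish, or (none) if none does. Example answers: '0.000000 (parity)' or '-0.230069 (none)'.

m-sum 0 ✓  L=6 even ✓  1≤3≤3 ✓
Π(2lᵢ+1) = 3×5×7 = 105
triangle coeff Δ(1,2,3) = 1/105
Σ_t [0,0]: t=0:+1/4 = 1/4
(3j)²=3/35 [(1 2 3; 0 0 0)], sign=-1
Σ_t [0,0]: t=0:+1/48 = 1/48
(3j)²=1/105 [(1 2 3; -1 2 -1)], sign=+1
⇒ 4πI² = 3/35
I = (-1)√(3/35/(4π)) = -0.08258890
No selection rule forces the value: the integral is nonzero (none).

-0.082589 (none)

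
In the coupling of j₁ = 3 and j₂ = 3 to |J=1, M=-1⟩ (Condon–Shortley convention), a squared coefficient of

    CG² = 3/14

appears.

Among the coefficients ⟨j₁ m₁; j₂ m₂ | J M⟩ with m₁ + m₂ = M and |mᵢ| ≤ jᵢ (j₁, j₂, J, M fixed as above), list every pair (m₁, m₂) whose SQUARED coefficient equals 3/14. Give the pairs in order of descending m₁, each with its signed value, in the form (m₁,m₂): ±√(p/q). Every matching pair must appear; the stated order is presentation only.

Admissible pairs with m₁+m₂ = M = -1: (-3,2), (-2,1), (-1,0), (0,-1), (1,-2), (2,-3)
  (m₁,m₂)=(2,-3): CG² = 3/28, CG = +√(3/28)
  (m₁,m₂)=(1,-2): CG² = 5/28, CG = −√(5/28)
  (m₁,m₂)=(0,-1): CG² = 3/14, CG = +√(3/14)   ← matches the target
  (m₁,m₂)=(-1,0): CG² = 3/14, CG = −√(3/14)   ← matches the target
  (m₁,m₂)=(-2,1): CG² = 5/28, CG = +√(5/28)
  (m₁,m₂)=(-3,2): CG² = 3/28, CG = −√(3/28)
Pairs with CG² = 3/14: (0,-1): +√(3/14); (-1,0): −√(3/14)

(0,-1): +√(3/14); (-1,0): −√(3/14)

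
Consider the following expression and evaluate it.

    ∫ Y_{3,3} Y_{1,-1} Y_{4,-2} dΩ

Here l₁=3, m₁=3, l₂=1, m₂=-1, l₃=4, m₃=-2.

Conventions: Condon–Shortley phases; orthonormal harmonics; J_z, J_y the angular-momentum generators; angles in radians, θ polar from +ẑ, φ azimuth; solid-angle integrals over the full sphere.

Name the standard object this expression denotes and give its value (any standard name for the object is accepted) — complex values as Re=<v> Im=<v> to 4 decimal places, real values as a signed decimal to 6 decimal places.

Gaunt coefficient, +0.061558

This is a Gaunt coefficient — the integral of a triple product of spherical harmonics over the sphere.
Checks pass: Σm=0; 8 even; l₃=4∈[2,4].
(2·3+1)(2·1+1)(2·4+1) = 189
Δ: 0! 6! 2! / 9! → 1/252
sum: t=0:+1/36 = 1/36
3j²(3 1 4; 0 0 0) = Δ·Π!·Σ² = 4/63  (sign +1)
sum: t=0:+1/1440 = 1/1440
3j²(3 1 4; 3 -1 -2) = Δ·Π!·Σ² = 1/252  (sign +1)
combine: 4πI² = 189·4/63·1/252 = 1/21
take √, sign +1: I = 0.06155813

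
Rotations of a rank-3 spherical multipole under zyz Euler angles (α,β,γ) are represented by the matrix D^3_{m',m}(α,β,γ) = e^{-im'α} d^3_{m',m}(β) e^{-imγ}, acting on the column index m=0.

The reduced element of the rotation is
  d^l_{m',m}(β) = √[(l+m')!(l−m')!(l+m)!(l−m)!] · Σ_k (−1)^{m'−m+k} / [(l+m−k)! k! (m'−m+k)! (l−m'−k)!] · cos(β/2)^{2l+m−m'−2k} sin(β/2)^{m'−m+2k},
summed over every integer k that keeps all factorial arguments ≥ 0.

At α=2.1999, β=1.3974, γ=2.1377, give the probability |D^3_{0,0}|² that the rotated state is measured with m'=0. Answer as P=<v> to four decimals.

Split into d^3_{0,0}(β=1.3974) × two z-phases.
c=cos(1.397400/2)=0.765679, s=sin(1.397400/2)=0.643223; N=√[6·6·6·6]=36.000000
The bounds max(0,m−m')=0 and min(l+m,l−m')=3 give 4 terms
  k=0: (−1)^0·36.0000/(36)·0.7657^6·0.6432^0 = +0.201503
  k=1: (−1)^1·36.0000/(4)·0.7657^4·0.6432^2 = -1.279830
  k=2: (−1)^2·36.0000/(4)·0.7657^2·0.6432^4 = +0.903196
  k=3: (−1)^3·36.0000/(36)·0.7657^0·0.6432^6 = -0.070822
d^3_{0,0}(1.3974) = +0.201503 -1.279830 +0.903196 -0.070822 = -0.245954
|D^3_{0,0}|² = |d^3_{0,0}(β)|² = (-0.245954)² = 0.060494 (the z-rotation phases have unit modulus)

P=0.0605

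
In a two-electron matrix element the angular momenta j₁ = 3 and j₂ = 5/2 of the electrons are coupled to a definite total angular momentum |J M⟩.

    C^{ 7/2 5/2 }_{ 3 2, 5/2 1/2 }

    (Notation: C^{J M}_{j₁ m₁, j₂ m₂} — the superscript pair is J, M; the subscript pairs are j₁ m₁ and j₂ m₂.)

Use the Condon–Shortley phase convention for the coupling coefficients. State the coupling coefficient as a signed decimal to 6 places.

-0.178174  (= −√(2/63))

j₁+j₂−J=2  J+j₁−j₂=4  J−j₁+j₂=3  j₁+j₂+J+1=10
(j₁±m₁, j₂±m₂, J±M) = (5,1,3,2,6,1)
P² = 4608/7
sum k=0..1:
  [0] +1/72 = 1/72
  [1] −1/48 = -1/48
S = -1/144
C² = P²·S² = 2/63 ; C = -0.178174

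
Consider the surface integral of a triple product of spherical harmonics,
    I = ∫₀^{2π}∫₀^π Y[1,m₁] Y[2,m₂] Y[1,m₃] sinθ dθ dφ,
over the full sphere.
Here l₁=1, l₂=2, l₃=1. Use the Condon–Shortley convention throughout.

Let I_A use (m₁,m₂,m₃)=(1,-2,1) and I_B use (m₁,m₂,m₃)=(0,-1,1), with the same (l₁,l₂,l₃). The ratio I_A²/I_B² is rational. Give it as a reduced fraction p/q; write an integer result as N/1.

l's match ⇒ only the (l;m) 3-j factors differ between A and B.
A: triangle coeff Δ(1,2,1) = 1/30; Σ_t [0,0]: t=0:+1/4 = 1/4; (3j)²=1/5 [(1 2 1; 1 -2 1)], sign=+1
B: triangle coeff Δ(1,2,1) = 1/30; Σ_t [1,1]: t=1:−1/2 = -1/2; (3j)²=1/10 [(1 2 1; 0 -1 1)], sign=-1
I_A²/I_B² = (1/5)/(1/10) = 2/1

2/1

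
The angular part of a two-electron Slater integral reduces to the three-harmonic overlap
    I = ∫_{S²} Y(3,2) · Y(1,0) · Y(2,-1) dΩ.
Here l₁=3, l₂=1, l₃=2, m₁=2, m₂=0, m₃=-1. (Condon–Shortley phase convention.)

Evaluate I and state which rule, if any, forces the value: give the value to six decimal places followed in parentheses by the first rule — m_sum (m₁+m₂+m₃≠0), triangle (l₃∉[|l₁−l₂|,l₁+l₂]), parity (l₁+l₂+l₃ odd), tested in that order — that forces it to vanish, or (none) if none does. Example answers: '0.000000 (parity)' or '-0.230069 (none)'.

0.000000 (m_sum)

Σmᵢ = 1 ≠ 0, so the φ-integral vanishes; I = 0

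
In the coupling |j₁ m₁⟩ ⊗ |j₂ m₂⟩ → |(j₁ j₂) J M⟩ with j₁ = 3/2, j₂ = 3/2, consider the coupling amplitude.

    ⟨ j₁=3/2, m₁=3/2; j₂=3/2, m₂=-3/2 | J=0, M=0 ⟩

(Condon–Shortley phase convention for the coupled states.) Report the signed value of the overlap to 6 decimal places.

+0.500000

j₁+j₂−J=3  J+j₁−j₂=0  J−j₁+j₂=0  j₁+j₂+J+1=4
(j₁±m₁, j₂±m₂, J±M) = (3,0,0,3,0,0)
P² = 9
sum k=0..0:
  [0] +1/6 = 1/6
S = 1/6
C² = P²·S² = 1/4 ; C = +0.500000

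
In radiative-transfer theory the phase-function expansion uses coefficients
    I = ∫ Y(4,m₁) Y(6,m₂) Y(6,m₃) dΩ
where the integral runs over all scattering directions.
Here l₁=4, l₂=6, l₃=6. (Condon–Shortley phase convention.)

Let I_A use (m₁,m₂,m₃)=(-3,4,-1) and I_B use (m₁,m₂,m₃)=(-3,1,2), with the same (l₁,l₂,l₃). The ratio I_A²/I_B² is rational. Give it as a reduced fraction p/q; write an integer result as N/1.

l's match ⇒ only the (l;m) 3-j factors differ between A and B.
A: triangle coeff Δ(4,6,6) = 1/15315300; Σ_t [3,4]: t=3:−1/725760 t=4:+1/207360 = 1/290304; (3j)²=125/7293 [(4 6 6; -3 4 -1)], sign=-1
B: triangle coeff Δ(4,6,6) = 1/15315300; Σ_t [3,4]: t=3:−1/82944 t=4:+1/103680 = -1/414720; (3j)²=49/43758 [(4 6 6; -3 1 2)], sign=-1
I_A²/I_B² = (125/7293)/(49/43758) = 750/49

750/49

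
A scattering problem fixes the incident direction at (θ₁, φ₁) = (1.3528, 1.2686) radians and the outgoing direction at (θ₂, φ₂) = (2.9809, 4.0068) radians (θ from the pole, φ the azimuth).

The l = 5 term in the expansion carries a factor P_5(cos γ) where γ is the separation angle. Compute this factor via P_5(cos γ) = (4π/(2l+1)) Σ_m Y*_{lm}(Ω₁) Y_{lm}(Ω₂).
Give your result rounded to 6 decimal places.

-0.316786

Expand P_5 via completeness: Σ_{m} conj(Y_{5,m}) at Ω₁ times Y_{5,m} at Ω₂ —
  [-5]  conj(Y_{5,-5})(Ω₁) = 0.41101 + 0.02461j ; Y_{5,-5}(Ω₂) = 0.00002 - 0.00005j ; Δ = 0.00001 - 0.00002j
  [-4]  conj(Y_{5,-4})(Ω₁) = 0.10215 - 0.26973j ; Y_{5,-4}(Ω₂) = 0.00090 - 0.00030j ; Δ = 0.00001 - 0.00027j
  [-3]  conj(Y_{5,-3})(Ω₁) = 0.14679 + 0.11492j ; Y_{5,-3}(Ω₂) = 0.00941 + 0.00572j ; Δ = 0.00072 + 0.00192j
  [-2]  conj(Y_{5,-2})(Ω₁) = 0.24715 - 0.17068j ; Y_{5,-2}(Ω₂) = 0.01309 + 0.08132j ; Δ = 0.01712 + 0.01786j
  [-1]  conj(Y_{5,-1})(Ω₁) = 0.03640 + 0.11676j ; Y_{5,-1}(Ω₂) = -0.24249 + 0.28465j ; Δ = -0.04206 - 0.01795j
  [+0]  conj(Y_{5,0})(Ω₁) = 0.30007 + 0.00000j ; Y_{5,0}(Ω₂) = -0.76281 + 0.00000j ; Δ = -0.22890 + 0.00000j
  [+1]  conj(Y_{5,1})(Ω₁) = -0.03640 + 0.11676j ; Y_{5,1}(Ω₂) = 0.24249 + 0.28465j ; Δ = -0.04206 + 0.01795j
  [+2]  conj(Y_{5,2})(Ω₁) = 0.24715 + 0.17068j ; Y_{5,2}(Ω₂) = 0.01309 - 0.08132j ; Δ = 0.01712 - 0.01786j
  [+3]  conj(Y_{5,3})(Ω₁) = -0.14679 + 0.11492j ; Y_{5,3}(Ω₂) = -0.00941 + 0.00572j ; Δ = 0.00072 - 0.00192j
  [+4]  conj(Y_{5,4})(Ω₁) = 0.10215 + 0.26973j ; Y_{5,4}(Ω₂) = 0.00090 + 0.00030j ; Δ = 0.00001 + 0.00027j
  [+5]  conj(Y_{5,5})(Ω₁) = -0.41101 + 0.02461j ; Y_{5,5}(Ω₂) = -0.00002 - 0.00005j ; Δ = 0.00001 + 0.00002j
Accumulated sum -0.27730 - 0.00000j; after 4π/(2l+1) scaling, -0.31679 - 0.00000j ⇒ P_5 = -0.316786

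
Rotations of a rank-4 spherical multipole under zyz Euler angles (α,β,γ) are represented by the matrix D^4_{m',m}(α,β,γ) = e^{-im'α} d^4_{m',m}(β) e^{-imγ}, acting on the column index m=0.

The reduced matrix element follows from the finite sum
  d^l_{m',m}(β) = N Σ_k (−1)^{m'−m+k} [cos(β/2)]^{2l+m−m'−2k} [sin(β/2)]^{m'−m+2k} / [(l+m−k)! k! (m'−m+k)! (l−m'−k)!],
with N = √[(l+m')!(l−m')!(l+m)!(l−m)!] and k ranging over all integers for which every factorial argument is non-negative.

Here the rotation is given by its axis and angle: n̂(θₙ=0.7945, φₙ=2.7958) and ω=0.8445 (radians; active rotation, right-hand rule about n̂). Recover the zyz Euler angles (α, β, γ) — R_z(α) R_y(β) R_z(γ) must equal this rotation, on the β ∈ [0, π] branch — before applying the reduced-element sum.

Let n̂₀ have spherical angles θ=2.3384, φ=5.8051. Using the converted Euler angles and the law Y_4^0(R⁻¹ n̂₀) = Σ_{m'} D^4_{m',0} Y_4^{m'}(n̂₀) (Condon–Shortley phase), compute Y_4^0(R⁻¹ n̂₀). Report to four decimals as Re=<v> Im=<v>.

Axis–angle → zyz. n̂ = (sinθₙcosφₙ, sinθₙsinφₙ, cosθₙ) = (-0.671278, +0.241840, +0.700642), ω = 0.8445.
R = I cosω + sinω [n̂]ₓ + (1−cosω) n̂n̂ᵀ gives
  R = [+0.815464, -0.578357, +0.022829; +0.469297, +0.683751, +0.558789; -0.338789, -0.444959, +0.828996]
β = atan2(√(R₁₃²+R₂₃²), R₃₃) = 0.593487; α = atan2(R₂₃, R₁₃) mod 2π = 1.529964; γ = atan2(R₃₂, −R₃₁) mod 2π = 5.363142
Need the full column D^4_{m',0} for m'=−4..4 at α=1.5300, β=0.5935, γ=5.3631.
cos(β/2)=0.956294, sin(β/2)=0.292408
d^4_{-4,0}: single k=4 term ⇒ +0.051153;  D = +0.050472-0.008318i
d^4_{-3,0}: k∈[3..4] ⇒ +0.236585 -0.022120 = +0.214465;  D = -0.026205-0.212858i
d^4_{-2,0}: k∈[2..4] ⇒ +0.620364 -0.154672 +0.005423 = +0.471116;  D = -0.469546+0.038430i
d^4_{-1,0}: k∈[1..4] ⇒ +0.956408 -0.536524 +0.050163 -0.000782 = +0.469265;  D = +0.019156+0.468874i
d^4_{0,0}: k∈[0..4] ⇒ +0.699408 -1.046274 +0.220101 -0.009146 +0.000053 = -0.135857;  D = -0.135857+0.000000i
d^4_{1,0}: k∈[0..3] ⇒ -0.956408 +0.536524 -0.050163 +0.000782 = -0.469265;  D = -0.019156+0.468874i
d^4_{2,0}: k∈[0..2] ⇒ +0.620364 -0.154672 +0.005423 = +0.471116;  D = -0.469546-0.038430i
d^4_{3,0}: k∈[0..1] ⇒ -0.236585 +0.022120 = -0.214465;  D = +0.026205-0.212858i
d^4_{4,0}: single k=0 term ⇒ +0.051153;  D = +0.050472+0.008318i
Y_4^{m'}(θ=2.3384,φ=5.8051) and Σ D·Y over m':
  (+0.0505-0.0083i)·(-0.0397+0.1118i)  (-0.0262-0.2129i)·(-0.0441-0.3208i)  (-0.4695+0.0384i)·(+0.2373+0.3362i)  (+0.0192+0.4689i)·(-0.0788-0.0408i)  (-0.1359+0.0000i)·(-0.3520+0.0000i)  (-0.0192+0.4689i)·(+0.0788-0.0408i)  (-0.4695-0.0384i)·(+0.2373-0.3362i)  (+0.0262-0.2129i)·(+0.0441-0.3208i)  (+0.0505+0.0083i)·(-0.0397-0.1118i)
Y_4^0(R⁻¹ n̂) = -0.301979-0.000000i

Re=-0.3020 Im=0.0000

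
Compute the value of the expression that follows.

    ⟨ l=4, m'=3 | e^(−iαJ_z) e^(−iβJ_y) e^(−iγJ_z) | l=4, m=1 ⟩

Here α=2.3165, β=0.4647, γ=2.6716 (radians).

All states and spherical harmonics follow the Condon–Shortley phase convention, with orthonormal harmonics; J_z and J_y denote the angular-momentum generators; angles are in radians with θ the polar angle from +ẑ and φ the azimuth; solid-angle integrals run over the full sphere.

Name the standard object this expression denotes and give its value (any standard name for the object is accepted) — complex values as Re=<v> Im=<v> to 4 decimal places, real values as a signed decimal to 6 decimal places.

This is a Wigner D-matrix element — the rotation-matrix element ⟨l m'| R(α,β,γ) |l m⟩ in the angular-momentum basis.
First d^4_{3,1}(β=0.4647), then the phase factors e^{-i(3)α} and e^{-i(1)γ}:
With c≡cos(β/2)=0.973128 and s≡sin(β/2)=0.230265, N=[5040·1·120·6]^{1/2}=1904.940944
k: max(0,(1)−(3))=0 … min(4+(1),4−(3))=1
  k=0: (−1)^2·1904.9409/(240)·0.9731^6·0.2303^2 = +0.357393
  k=1: (−1)^3·1904.9409/(144)·0.9731^4·0.2303^4 = -0.033351
d^4_{3,1}(0.4647) = +0.357393 -0.033351 = +0.324042
Phases: e^{-i·(3)·2.3165}=+0.786105-0.618093i, e^{-i·(1)·2.6716}=-0.891572-0.452880i ⇒ D=-0.317817+0.063209i

Wigner D-matrix element, Re=-0.3178 Im=0.0632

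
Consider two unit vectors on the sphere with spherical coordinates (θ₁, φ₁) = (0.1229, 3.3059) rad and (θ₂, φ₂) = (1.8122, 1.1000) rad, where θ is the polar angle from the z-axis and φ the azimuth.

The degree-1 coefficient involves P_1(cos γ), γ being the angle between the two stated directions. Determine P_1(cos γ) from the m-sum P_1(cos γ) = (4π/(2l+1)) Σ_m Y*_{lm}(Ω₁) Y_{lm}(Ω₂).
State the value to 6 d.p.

-0.307882

Term-by-term m-sum for l=1 (normalisation 4π/3 = 4.188790):
  [-1]  conj(Y_{1,-1})(Ω₁) = -0.041784-0.006928i ; Y_{1,-1}(Ω₂) = +0.152171-0.298979i ; Δ = -0.008430+0.011438i
  [+0]  conj(Y_{1,0})(Ω₁) = +0.484917-0.000000i ; Y_{1,0}(Ω₂) = -0.116808+0.000000i ; Δ = -0.056642+0.000000i
  [+1]  conj(Y_{1,1})(Ω₁) = +0.041784-0.006928i ; Y_{1,1}(Ω₂) = -0.152171-0.298979i ; Δ = -0.008430-0.011438i
Σ over m = -0.073501+0.000000i; ×(4π/3) → -0.307882+0.000000i. Real part: -0.307882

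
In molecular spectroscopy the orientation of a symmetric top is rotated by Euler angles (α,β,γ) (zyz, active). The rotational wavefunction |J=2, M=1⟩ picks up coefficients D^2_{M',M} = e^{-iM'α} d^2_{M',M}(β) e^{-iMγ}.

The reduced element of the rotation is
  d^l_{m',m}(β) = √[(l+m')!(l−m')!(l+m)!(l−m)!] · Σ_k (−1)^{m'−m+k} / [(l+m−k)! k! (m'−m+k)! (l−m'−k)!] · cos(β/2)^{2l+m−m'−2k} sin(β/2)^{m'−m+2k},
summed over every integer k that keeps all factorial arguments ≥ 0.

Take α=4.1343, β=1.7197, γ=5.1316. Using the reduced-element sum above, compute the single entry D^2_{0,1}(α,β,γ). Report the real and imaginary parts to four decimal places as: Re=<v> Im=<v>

Re=-0.0731 Im=-0.1641

First d^2_{0,1}(β=1.7197), then the phase factors e^{-i(0)α} and e^{-i(1)γ}:
With c≡cos(β/2)=0.652551 and s≡sin(β/2)=0.757745, N=[2·2·6·1]^{1/2}=4.898979
Admissible k: 1..2 (factorial args all ≥0)
  k=1: (−1)^0·4.8990/(2)·0.6526^3·0.7577^1 = +0.515753
  k=2: (−1)^1·4.8990/(2)·0.6526^1·0.7577^3 = -0.695439
d^2_{0,1}(1.7197) = +0.515753 -0.695439 = -0.179685
D = (+1.000000+0.000000i)·(-0.179685)·(+0.407040+0.913410i) = -0.073139-0.164126i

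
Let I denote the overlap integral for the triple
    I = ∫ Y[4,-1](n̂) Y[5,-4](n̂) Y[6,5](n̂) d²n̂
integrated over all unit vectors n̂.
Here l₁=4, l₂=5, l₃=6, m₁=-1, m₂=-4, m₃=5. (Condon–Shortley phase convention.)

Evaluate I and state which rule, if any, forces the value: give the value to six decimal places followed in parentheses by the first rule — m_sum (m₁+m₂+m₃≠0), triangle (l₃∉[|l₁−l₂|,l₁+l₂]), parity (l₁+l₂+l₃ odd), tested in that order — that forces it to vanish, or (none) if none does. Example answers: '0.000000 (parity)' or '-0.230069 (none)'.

0.000000 (parity)

l₁+l₂+l₃=15 is odd: 3j(l;000)=0 ⇒ I=0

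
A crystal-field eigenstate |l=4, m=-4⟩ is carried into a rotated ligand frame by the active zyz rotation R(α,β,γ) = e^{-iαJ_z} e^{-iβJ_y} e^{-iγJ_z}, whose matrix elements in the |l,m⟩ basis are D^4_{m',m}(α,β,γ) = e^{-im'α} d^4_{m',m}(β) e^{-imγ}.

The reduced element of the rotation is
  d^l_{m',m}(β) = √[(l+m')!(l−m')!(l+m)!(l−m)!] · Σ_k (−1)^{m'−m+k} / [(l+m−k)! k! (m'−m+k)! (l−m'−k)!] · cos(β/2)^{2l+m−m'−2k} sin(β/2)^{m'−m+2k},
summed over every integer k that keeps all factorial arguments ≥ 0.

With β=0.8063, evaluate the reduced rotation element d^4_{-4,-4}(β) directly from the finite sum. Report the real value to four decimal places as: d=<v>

d^4_{-4,-4}(β=0.8063) via the finite sum:
Half-angle: c=0.919830, s=0.392318. N=√(1·40320·1·40320)=40320.000000
Admissible k: 0..0 (factorial args all ≥0)
  k=0: (−1)^0·40320.0000/(40320)·0.9198^8·0.3923^0 = +0.512460
d^4_{-4,-4}(0.8063) = +0.512460

d=0.5125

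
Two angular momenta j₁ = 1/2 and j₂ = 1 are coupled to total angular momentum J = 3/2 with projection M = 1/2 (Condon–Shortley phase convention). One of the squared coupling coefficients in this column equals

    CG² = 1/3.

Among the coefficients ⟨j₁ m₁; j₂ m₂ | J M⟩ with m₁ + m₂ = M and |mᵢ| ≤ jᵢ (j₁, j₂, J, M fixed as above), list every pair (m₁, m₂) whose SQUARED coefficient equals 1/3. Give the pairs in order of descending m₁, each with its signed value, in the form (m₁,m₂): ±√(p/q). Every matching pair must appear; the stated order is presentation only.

Admissible pairs with m₁+m₂ = M = 1/2: (-1/2,1), (1/2,0)
  (m₁,m₂)=(1/2,0): CG² = 2/3, CG = +√(2/3)
  (m₁,m₂)=(-1/2,1): CG² = 1/3, CG = +√(1/3)   ← matches the target
Pairs with CG² = 1/3: (-1/2,1): +√(1/3)

(-1/2,1): +√(1/3)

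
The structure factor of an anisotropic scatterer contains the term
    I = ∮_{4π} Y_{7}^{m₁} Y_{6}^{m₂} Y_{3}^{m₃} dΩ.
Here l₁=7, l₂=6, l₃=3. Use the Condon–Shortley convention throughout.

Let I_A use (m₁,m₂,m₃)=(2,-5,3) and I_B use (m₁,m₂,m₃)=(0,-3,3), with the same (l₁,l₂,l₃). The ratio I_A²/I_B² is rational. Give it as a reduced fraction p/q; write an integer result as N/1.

Same 7,6,3: normalisation and zero-m 3j drop out of the ratio.
A: Δ: 10! 4! 2! / 17! → 1/2042040; sum: t=1:−1/17418240 = -1/17418240; 3j²(7 6 3; 2 -5 3) = Δ·Π!·Σ² = 25/12376  (sign -1)
B: Δ: 10! 4! 2! / 17! → 1/2042040; sum: t=3:−1/1451520 = -1/1451520; 3j²(7 6 3; 0 -3 3) = Δ·Π!·Σ² = 45/4862  (sign -1)
I_A²/I_B² = (25/12376)/(45/4862) = 55/252

55/252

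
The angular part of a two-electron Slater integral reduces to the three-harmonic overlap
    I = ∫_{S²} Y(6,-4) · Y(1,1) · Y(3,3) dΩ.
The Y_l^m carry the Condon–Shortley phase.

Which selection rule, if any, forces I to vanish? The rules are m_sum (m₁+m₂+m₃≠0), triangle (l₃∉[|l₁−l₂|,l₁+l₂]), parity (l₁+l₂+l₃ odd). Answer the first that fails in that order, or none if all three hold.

triangle

azimuthal sum: -4 + 1 + 3 = 0  ✓
l₃ must lie in [5,7]; have l₃=3  ✗
L = 6 + 1 + 3 = 10 (even)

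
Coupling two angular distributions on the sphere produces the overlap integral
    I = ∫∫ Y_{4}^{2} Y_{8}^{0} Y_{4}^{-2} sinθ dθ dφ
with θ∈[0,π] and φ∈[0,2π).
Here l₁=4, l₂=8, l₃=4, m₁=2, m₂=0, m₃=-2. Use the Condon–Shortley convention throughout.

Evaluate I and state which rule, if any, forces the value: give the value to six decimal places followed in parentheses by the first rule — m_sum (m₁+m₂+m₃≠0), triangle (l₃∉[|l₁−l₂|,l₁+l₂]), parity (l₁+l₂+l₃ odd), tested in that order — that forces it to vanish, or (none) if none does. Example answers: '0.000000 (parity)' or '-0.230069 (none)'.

Checks pass: Σm=0; 16 even; l₃=4∈[4,12].
(2·4+1)(2·8+1)(2·4+1) = 1377
Δ: 8! 0! 8! / 17! → 1/218790
sum: t=4:+1/331776 = 1/331776
3j²(4 8 4; 0 0 0) = Δ·Π!·Σ² = 490/21879  (sign +1)
sum: t=2:+1/2073600 = 1/2073600
3j²(4 8 4; 2 0 -2) = Δ·Π!·Σ² = 392/109395  (sign +1)
combine: 4πI² = 1377·490/21879·392/109395 = 38416/347633
take √, sign +1: I = 0.09377577
No selection rule forces the value: the integral is nonzero (none).

0.093776 (none)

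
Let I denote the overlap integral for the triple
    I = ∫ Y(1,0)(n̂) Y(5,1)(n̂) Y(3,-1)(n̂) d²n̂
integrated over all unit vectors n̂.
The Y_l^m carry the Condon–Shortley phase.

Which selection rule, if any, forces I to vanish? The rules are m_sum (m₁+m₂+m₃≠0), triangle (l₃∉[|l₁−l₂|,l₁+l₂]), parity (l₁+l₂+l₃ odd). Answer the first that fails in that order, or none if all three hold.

triangle

m₁+m₂+m₃ = 0 + 1 − 1 = 0  ✓
triangle: need |l₁−l₂| ≤ l₃ ≤ l₁+l₂ = [4,6]; l₃=3 is outside  ✗
parity: l₁+l₂+l₃ = 9 is odd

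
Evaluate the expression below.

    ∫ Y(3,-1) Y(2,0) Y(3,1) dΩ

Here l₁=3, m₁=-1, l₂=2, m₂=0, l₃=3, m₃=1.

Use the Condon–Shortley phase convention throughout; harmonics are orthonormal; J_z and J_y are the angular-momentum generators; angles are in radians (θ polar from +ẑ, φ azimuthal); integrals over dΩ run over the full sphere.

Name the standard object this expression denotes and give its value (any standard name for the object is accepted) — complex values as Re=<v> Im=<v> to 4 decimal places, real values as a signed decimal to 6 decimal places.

Gaunt coefficient, -0.126157

This is a Gaunt coefficient — the integral of a triple product of spherical harmonics over the sphere.
m-sum 0 ✓  L=8 even ✓  1≤3≤5 ✓
Π(2lᵢ+1) = 7×5×7 = 245
triangle coeff Δ(3,2,3) = 1/3780
Σ_t [0,2]: t=0:+1/24 t=1:−1/4 t=2:+1/24 = -1/6
(3j)²=4/105 [(3 2 3; 0 0 0)], sign=+1
Σ_t [0,2]: t=0:+1/96 t=1:−1/6 t=2:+1/16 = -3/32
(3j)²=3/140 [(3 2 3; -1 0 1)], sign=-1
⇒ 4πI² = 1/5
I = (-1)√(1/5/(4π)) = -0.12615663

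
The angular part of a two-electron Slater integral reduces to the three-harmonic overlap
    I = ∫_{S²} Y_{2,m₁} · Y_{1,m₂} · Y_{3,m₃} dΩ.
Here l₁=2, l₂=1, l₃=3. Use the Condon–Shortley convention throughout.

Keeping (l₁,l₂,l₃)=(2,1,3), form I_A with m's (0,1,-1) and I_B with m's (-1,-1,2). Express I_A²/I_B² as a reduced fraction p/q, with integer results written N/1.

3/5

l's match ⇒ only the (l;m) 3-j factors differ between A and B.
A: triangle coeff Δ(2,1,3) = 1/105; Σ_t [0,0]: t=0:+1/8 = 1/8; (3j)²=2/35 [(2 1 3; 0 1 -1)], sign=+1
B: triangle coeff Δ(2,1,3) = 1/105; Σ_t [0,0]: t=0:+1/12 = 1/12; (3j)²=2/21 [(2 1 3; -1 -1 2)], sign=-1
I_A²/I_B² = (2/35)/(2/21) = 3/5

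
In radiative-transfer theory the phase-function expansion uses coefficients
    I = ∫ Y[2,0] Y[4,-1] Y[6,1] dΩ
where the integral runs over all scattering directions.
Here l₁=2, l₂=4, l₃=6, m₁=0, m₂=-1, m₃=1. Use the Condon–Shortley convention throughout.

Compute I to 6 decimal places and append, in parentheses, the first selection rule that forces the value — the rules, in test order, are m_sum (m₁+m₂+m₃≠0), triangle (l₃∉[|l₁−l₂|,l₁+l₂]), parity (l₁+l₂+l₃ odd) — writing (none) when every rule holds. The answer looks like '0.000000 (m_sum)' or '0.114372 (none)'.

m-sum 0 ✓  L=12 even ✓  2≤6≤6 ✓
Π(2lᵢ+1) = 5×9×13 = 585
triangle coeff Δ(2,4,6) = 1/6435
Σ_t [0,0]: t=0:+1/2304 = 1/2304
(3j)²=5/143 [(2 4 6; 0 0 0)], sign=+1
Σ_t [0,0]: t=0:+1/2880 = 1/2880
(3j)²=14/429 [(2 4 6; 0 -1 1)], sign=-1
⇒ 4πI² = 1050/1573
I = (-1)√(1050/1573/(4π)) = -0.23047581
No selection rule forces the value: the integral is nonzero (none).

-0.230476 (none)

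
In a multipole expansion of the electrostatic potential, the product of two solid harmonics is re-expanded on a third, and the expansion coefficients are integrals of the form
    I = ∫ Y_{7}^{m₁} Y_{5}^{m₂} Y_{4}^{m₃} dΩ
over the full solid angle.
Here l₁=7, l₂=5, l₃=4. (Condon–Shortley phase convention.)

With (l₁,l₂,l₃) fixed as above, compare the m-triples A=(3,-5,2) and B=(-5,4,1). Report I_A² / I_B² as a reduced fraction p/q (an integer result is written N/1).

Shared (l₁,l₂,l₃)=(7,5,4): N and (l;000)² cancel in I_A²/I_B².
A: Δ = 8!·6!·2!/17! = 1/6126120; Racah Σ t=0..0: t=0:+1/3870720 = 1/3870720; ⇒ 3j(7 5 4; 3 -5 2)² = 675/136136, sgn +1
B: Δ = 8!·6!·2!/17! = 1/6126120; Racah Σ t=7..8: t=7:−1/1209600 t=8:+1/1935360 = -1/3225600; ⇒ 3j(7 5 4; -5 4 1)² = 243/61880, sgn +1
I_A²/I_B² = (675/136136)/(243/61880) = 125/99

125/99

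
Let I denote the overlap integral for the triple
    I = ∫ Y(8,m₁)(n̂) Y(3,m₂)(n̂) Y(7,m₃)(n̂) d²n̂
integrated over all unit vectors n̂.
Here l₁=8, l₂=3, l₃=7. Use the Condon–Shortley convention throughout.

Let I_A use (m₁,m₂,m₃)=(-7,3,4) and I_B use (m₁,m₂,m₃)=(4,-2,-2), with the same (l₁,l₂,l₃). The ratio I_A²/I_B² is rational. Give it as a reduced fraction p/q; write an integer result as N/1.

2457/55

l's match ⇒ only the (l;m) 3-j factors differ between A and B.
A: triangle coeff Δ(8,3,7) = 1/5290740; Σ_t [4,4]: t=4:+1/1916006400 = 1/1916006400; (3j)²=15/1292 [(8 3 7; -7 3 4)], sign=-1
B: triangle coeff Δ(8,3,7) = 1/5290740; Σ_t [0,1]: t=0:+1/23224320 t=1:−1/26127360 = 1/209018880; (3j)²=275/1058148 [(8 3 7; 4 -2 -2)], sign=-1
I_A²/I_B² = (15/1292)/(275/1058148) = 2457/55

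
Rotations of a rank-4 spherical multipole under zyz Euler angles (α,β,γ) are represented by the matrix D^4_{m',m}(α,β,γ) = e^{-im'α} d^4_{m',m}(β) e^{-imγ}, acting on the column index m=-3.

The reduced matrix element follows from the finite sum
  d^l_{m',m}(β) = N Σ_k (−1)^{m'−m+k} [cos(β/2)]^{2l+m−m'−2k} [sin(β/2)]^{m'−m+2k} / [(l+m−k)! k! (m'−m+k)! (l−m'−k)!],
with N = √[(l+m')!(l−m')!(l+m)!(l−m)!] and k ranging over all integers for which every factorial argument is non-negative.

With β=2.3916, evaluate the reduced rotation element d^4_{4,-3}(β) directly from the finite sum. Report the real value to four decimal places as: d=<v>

d=-0.6257

d^4_{4,-3}(β=2.3916) via the finite sum:
c=cos(2.391600/2)=0.366269, s=sin(2.391600/2)=0.930509; N=√[40320·1·1·5040]=14255.272709
The bounds max(0,m−m')=0 and min(l+m,l−m')=0 give 1 term
  k=0: (−1)^7·14255.2727/(5040)·0.3663^1·0.9305^7 = -0.625733
d^4_{4,-3}(2.3916) = -0.625733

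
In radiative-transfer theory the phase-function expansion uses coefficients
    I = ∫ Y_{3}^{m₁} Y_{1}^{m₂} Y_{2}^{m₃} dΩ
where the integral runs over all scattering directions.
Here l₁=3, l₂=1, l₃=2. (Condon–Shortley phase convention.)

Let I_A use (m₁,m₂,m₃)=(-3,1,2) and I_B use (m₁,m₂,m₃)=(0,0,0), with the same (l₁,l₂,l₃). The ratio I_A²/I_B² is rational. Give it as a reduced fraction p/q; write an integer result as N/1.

Shared (l₁,l₂,l₃)=(3,1,2): N and (l;000)² cancel in I_A²/I_B².
A: Δ = 2!·4!·0!/7! = 1/105; Racah Σ t=2..2: t=2:+1/48 = 1/48; ⇒ 3j(3 1 2; -3 1 2)² = 1/7, sgn +1
B: Δ = 2!·4!·0!/7! = 1/105; Racah Σ t=1..1: t=1:−1/4 = -1/4; ⇒ 3j(3 1 2; 0 0 0)² = 3/35, sgn -1
I_A²/I_B² = (1/7)/(3/35) = 5/3

5/3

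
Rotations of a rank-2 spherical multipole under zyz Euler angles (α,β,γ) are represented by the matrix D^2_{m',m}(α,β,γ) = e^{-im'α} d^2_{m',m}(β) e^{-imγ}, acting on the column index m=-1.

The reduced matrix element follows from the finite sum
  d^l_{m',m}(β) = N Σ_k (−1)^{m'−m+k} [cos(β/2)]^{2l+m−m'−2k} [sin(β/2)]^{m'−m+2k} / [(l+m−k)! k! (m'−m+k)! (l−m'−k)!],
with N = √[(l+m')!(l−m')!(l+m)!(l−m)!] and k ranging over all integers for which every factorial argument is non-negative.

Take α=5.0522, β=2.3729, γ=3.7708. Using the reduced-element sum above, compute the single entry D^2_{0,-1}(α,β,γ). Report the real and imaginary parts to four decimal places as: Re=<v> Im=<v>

Split into d^2_{0,-1}(β=2.3729) × two z-phases.
Half-angle: c=0.374953, s=0.927044. N=√(2·2·1·6)=4.898979
k: max(0,(-1)−(0))=0 … min(2+(-1),2−(0))=1
  k=0: (−1)^1·4.8990/(2)·0.3750^3·0.9270^1 = -0.119704
  k=1: (−1)^2·4.8990/(2)·0.3750^1·0.9270^3 = +0.731734
d^2_{0,-1}(2.3729) = -0.119704 +0.731734 = +0.612031
D = (+1.000000+0.000000i)·(+0.612031)·(-0.808494-0.588504i) = -0.494823-0.360183i

Re=-0.4948 Im=-0.3602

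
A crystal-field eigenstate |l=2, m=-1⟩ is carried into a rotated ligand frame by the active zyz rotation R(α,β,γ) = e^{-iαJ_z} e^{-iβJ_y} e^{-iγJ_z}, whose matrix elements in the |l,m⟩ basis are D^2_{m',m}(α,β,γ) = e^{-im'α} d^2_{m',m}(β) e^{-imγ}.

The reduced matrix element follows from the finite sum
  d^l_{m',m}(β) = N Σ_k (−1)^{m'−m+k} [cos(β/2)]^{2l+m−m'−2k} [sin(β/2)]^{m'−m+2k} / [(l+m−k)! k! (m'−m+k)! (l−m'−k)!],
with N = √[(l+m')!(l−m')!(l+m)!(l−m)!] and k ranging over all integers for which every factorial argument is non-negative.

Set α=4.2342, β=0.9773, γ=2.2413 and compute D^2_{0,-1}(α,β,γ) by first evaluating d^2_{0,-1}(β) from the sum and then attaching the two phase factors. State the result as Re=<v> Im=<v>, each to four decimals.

Split into d^2_{0,-1}(β=0.9773) × two z-phases.
With c≡cos(β/2)=0.882967 and s≡sin(β/2)=0.469434, N=[2·2·1·6]^{1/2}=4.898979
k: max(0,(-1)−(0))=0 … min(2+(-1),2−(0))=1
  k=0: (−1)^1·4.8990/(2)·0.8830^3·0.4694^1 = -0.791561
  k=1: (−1)^2·4.8990/(2)·0.8830^1·0.4694^3 = +0.223741
d^2_{0,-1}(0.9773) = -0.791561 +0.223741 = -0.567821
Phases: e^{-i·(0)·4.2342}=+1.000000+0.000000i, e^{-i·(-1)·2.2413}=-0.621381+0.783509i ⇒ D=+0.352833-0.444892i

Re=0.3528 Im=-0.4449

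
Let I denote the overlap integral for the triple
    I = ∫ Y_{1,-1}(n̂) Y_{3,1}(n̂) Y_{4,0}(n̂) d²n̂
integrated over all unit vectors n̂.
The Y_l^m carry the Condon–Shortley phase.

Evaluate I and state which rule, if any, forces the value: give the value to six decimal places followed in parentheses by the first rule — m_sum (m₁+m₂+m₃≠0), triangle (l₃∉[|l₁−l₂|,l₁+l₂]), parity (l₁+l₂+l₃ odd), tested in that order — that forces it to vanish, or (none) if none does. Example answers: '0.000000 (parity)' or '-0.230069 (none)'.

0.150786 (none)

m-sum 0 ✓  L=8 even ✓  2≤4≤4 ✓
Π(2lᵢ+1) = 3×7×9 = 189
triangle coeff Δ(1,3,4) = 1/252
Σ_t [0,0]: t=0:+1/36 = 1/36
(3j)²=4/63 [(1 3 4; 0 0 0)], sign=+1
Σ_t [0,0]: t=0:+1/96 = 1/96
(3j)²=1/42 [(1 3 4; -1 1 0)], sign=+1
⇒ 4πI² = 2/7
I = (+1)√(2/7/(4π)) = 0.15078601
No selection rule forces the value: the integral is nonzero (none).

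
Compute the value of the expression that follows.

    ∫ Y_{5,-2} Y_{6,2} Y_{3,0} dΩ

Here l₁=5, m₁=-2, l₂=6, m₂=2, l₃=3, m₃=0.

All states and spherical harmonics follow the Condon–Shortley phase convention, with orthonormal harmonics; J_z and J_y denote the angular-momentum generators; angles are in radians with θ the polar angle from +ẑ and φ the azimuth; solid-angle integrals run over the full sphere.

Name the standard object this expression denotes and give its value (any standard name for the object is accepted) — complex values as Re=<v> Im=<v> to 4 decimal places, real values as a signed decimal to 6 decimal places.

Gaunt coefficient, +0.058844

This is a Gaunt coefficient — the integral of a triple product of spherical harmonics over the sphere.
m-sum 0 ✓  L=14 even ✓  1≤3≤11 ✓
Π(2lᵢ+1) = 11×13×7 = 1001
triangle coeff Δ(5,6,3) = 1/675675
Σ_t [3,5]: t=3:−1/8640 t=4:+1/2304 t=5:−1/8640 = 7/34560
(3j)²=7/429 [(5 6 3; 0 0 0)], sign=-1
Σ_t [5,7]: t=5:−1/8640 t=6:+1/5760 t=7:−1/60480 = 1/24192
(3j)²=8/3003 [(5 6 3; -2 2 0)], sign=-1
⇒ 4πI² = 56/1287
I = (+1)√(56/1287/(4π)) = 0.05884368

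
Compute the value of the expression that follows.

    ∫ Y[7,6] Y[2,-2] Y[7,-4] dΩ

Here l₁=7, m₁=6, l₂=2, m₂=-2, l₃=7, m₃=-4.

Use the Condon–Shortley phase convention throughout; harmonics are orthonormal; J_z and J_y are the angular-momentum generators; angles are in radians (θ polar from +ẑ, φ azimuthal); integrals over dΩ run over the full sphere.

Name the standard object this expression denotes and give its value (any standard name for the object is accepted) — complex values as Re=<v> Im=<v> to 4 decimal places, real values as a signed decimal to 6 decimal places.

Gaunt coefficient, -0.106948

This is a Gaunt coefficient — the integral of a triple product of spherical harmonics over the sphere.
Rules hold: Σm=0, L=16 even, 5≤7≤9.
N = 15·5·15 = 1125
Δ = 2!·12!·2!/17! = 1/185640
Racah Σ t=0..2: t=0:+1/2419200 t=1:−1/518400 t=2:+1/2419200 = -1/907200
⇒ 3j(7 2 7; 0 0 0)² = 56/3315, sgn +1
Racah Σ t=0..0: t=0:+1/159667200 = 1/159667200
⇒ 3j(7 2 7; 6 -2 -4)² = 9/1190, sgn -1
4πI² = N·(3j₀)²·(3jₘ)² = 540/3757
I = -1·√(0.143732/4π) = -0.10694768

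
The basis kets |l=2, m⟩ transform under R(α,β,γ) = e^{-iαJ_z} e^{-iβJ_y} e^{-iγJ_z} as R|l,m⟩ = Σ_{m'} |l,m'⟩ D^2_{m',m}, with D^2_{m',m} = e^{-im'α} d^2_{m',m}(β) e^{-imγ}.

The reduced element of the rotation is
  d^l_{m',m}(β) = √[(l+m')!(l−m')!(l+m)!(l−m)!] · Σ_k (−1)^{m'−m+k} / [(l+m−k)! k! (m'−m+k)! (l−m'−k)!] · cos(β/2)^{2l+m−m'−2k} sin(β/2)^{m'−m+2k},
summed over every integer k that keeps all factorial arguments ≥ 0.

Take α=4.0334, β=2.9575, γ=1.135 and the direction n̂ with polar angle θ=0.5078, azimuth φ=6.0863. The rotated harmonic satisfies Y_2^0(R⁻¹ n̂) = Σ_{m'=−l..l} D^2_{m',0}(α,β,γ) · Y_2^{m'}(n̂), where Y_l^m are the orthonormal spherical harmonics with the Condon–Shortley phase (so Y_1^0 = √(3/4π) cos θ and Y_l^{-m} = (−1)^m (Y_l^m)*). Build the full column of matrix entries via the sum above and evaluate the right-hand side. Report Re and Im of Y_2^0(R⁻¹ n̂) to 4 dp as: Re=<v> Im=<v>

Re=0.4516 Im=0.0000

Need the full column D^2_{m',0} for m'=−2..2 at α=4.0334, β=2.9575, γ=1.1350.
cos(β/2)=0.091916, sin(β/2)=0.995767
d^2_{-2,0}: single k=2 term ⇒ +0.020520;  D = -0.004334+0.020057i
d^2_{-1,0}: k∈[1..2] ⇒ +0.001894 -0.222301 = -0.220407;  D = +0.138417+0.171522i
d^2_{0,0}: k∈[0..2] ⇒ +0.000071 -0.033509 +0.983174 = +0.949737;  D = +0.949737+0.000000i
d^2_{1,0}: k∈[0..1] ⇒ -0.001894 +0.222301 = +0.220407;  D = -0.138417+0.171522i
d^2_{2,0}: single k=0 term ⇒ +0.020520;  D = -0.004334-0.020057i
Y_2^{m'}(θ=0.5078,φ=6.0863) and Σ D·Y over m':
  (-0.0043+0.0201i)·(+0.0843+0.0350i)  (+0.1384+0.1715i)·(+0.3219+0.0642i)  (+0.9497+0.0000i)·(+0.4071+0.0000i)  (-0.1384+0.1715i)·(-0.3219+0.0642i)  (-0.0043-0.0201i)·(+0.0843-0.0350i)
Y_2^0(R⁻¹ n̂) = +0.451557+0.000000i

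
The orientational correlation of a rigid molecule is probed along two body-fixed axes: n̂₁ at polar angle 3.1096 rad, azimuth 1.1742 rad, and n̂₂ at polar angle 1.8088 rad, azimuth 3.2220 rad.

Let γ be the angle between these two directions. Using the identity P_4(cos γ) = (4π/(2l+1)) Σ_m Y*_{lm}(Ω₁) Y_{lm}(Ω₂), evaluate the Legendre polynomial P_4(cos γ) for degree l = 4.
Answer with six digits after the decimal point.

0.201738

Addition theorem: P_4(cos γ) = (4π/9) Σ_m Y*_{lm}(Ω₁) Y_{lm}(Ω₂), m = −4…4:
  [-4]  conj(Y_{4,-4})(Ω₁) = (-0.000000, -0.000000) ; Y_{4,-4}(Ω₂) = (0.374464, -0.124771) ; Δ = (-0.000000, -0.000000)
  [-3]  conj(Y_{4,-3})(Ω₁) = (0.000038, 0.000015) ; Y_{4,-3}(Ω₂) = (0.262997, -0.064701) ; Δ = (0.000011, 0.000002)
  [-2]  conj(Y_{4,-2})(Ω₁) = (-0.001439, 0.001462) ; Y_{4,-2}(Ω₂) = (-0.190514, 0.030904) ; Δ = (0.000229, -0.000323)
  [-1]  conj(Y_{4,-1})(Ω₁) = (-0.023328, -0.055704) ; Y_{4,-1}(Ω₂) = (-0.282088, 0.022731) ; Δ = (0.007847, 0.015183)
  [+0]  conj(Y_{4,0})(Ω₁) = (0.841959, -0.000000) ; Y_{4,0}(Ω₂) = (0.152396, 0.000000) ; Δ = (0.128311, 0.000000)
  [+1]  conj(Y_{4,1})(Ω₁) = (0.023328, -0.055704) ; Y_{4,1}(Ω₂) = (0.282088, 0.022731) ; Δ = (0.007847, -0.015183)
  [+2]  conj(Y_{4,2})(Ω₁) = (-0.001439, -0.001462) ; Y_{4,2}(Ω₂) = (-0.190514, -0.030904) ; Δ = (0.000229, 0.000323)
  [+3]  conj(Y_{4,3})(Ω₁) = (-0.000038, 0.000015) ; Y_{4,3}(Ω₂) = (-0.262997, -0.064701) ; Δ = (0.000011, -0.000002)
  [+4]  conj(Y_{4,4})(Ω₁) = (-0.000000, 0.000000) ; Y_{4,4}(Ω₂) = (0.374464, 0.124771) ; Δ = (-0.000000, 0.000000)
Σ over m = (0.144484, 0.000000); ×(4π/9) → (0.201738, 0.000000). Real part: 0.201738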